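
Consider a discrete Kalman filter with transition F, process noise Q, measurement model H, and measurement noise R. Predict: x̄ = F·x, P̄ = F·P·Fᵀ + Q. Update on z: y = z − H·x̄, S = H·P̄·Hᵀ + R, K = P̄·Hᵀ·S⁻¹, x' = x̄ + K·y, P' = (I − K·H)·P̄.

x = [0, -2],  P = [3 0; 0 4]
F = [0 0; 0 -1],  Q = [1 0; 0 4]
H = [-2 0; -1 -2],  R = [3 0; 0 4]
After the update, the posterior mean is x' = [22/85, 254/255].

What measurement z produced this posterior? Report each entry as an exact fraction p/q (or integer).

z = [-1, -2]

x̄ = F·x = [0, 2]
P̄ = F·P·Fᵀ + Q = [1 0; 0 8]
S = H·P̄·Hᵀ + R = [7 2; 2 37]
K = P̄·Hᵀ·S⁻¹ = [-24/85 -1/85; 32/255 -112/255]
x' − x̄ = [22/85, -256/255] = K·y
y = (KᵀK)⁻¹·Kᵀ·(x' − x̄) = [-1, 2]
z = y + H·x̄ = [-1, 2] + [0, -4] = [-1, -2]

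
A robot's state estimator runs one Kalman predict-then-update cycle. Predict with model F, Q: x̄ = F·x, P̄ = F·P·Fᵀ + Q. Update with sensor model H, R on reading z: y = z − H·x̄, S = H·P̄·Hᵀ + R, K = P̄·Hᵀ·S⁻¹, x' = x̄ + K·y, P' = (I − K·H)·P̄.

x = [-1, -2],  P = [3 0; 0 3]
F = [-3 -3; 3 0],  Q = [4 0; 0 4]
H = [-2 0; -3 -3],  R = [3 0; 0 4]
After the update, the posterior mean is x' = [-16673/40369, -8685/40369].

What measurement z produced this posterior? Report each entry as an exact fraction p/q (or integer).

x̄ = F·x = [9, -3]
P̄ = F·P·Fᵀ + Q = [58 -27; -27 31]
S = H·P̄·Hᵀ + R = [235 186; 186 319]
K = P̄·Hᵀ·S⁻¹ = [-19706/40369 -279/40369; 19458/40369 -12864/40369]
x' − x̄ = [-379994/40369, 112422/40369] = K·y
y = (KᵀK)⁻¹·Kᵀ·(x' − x̄) = [19, 20]
z = y + H·x̄ = [19, 20] + [-18, -18] = [1, 2]

z = [1, 2]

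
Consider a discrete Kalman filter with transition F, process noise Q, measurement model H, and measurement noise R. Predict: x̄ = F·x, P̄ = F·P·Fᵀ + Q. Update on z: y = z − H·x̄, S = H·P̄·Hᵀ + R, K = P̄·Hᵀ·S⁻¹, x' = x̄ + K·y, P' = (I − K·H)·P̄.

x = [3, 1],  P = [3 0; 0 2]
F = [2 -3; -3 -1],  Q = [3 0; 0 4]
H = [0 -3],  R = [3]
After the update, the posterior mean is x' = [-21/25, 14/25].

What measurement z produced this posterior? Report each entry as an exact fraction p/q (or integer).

x̄ = F·x = [3, -10]
P̄ = F·P·Fᵀ + Q = [33 -12; -12 33]
S = H·P̄·Hᵀ + R = [300]
K = P̄·Hᵀ·S⁻¹ = [3/25; -33/100]
x' − x̄ = [-96/25, 264/25] = K·y
y = (KᵀK)⁻¹·Kᵀ·(x' − x̄) = [-32]
z = y + H·x̄ = [-32] + [30] = [-2]

z = [-2]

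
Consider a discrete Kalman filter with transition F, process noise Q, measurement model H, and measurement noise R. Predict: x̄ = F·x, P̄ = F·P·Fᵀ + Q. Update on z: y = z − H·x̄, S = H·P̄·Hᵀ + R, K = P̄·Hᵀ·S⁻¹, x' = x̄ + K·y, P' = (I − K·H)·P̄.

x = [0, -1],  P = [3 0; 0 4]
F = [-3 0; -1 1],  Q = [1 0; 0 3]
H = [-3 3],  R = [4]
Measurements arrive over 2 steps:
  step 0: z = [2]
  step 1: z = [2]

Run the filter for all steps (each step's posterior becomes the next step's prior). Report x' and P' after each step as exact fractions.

step 0: x̄ = F·x = [0, -1]
step 0: P̄ = F·P·Fᵀ + Q = [28 9; 9 10]
step 0: y = z − H·x̄ = [5]
step 0: S = H·P̄·Hᵀ + R = [184]
step 0: K = P̄·Hᵀ·S⁻¹ = [-57/184; 3/184]
step 0: x' = x̄ + K·y = [-285/184, -169/184]
step 0: P' = (I − K·H)·P̄ = [1903/184 1827/184; 1827/184 1831/184]
step 1: x̄ = F·x = [855/184, 29/46]
step 1: P̄ = F·P·Fᵀ + Q = [17311/184 57/46; 57/46 79/23]
step 1: y = z − H·x̄ = [2585/184]
step 1: S = H·P̄·Hᵀ + R = [158119/184]
step 1: K = P̄·Hᵀ·S⁻¹ = [-51249/158119; 1212/158119]
step 1: x' = x̄ + K·y = [14745/158119, 116711/158119]
step 1: P' = (I − K·H)·P̄ = [601837/158119 533505/158119; 533505/158119 535121/158119]

step 0: x' = [-285/184, -169/184], P' = [1903/184 1827/184; 1827/184 1831/184]
step 1: x' = [14745/158119, 116711/158119], P' = [601837/158119 533505/158119; 533505/158119 535121/158119]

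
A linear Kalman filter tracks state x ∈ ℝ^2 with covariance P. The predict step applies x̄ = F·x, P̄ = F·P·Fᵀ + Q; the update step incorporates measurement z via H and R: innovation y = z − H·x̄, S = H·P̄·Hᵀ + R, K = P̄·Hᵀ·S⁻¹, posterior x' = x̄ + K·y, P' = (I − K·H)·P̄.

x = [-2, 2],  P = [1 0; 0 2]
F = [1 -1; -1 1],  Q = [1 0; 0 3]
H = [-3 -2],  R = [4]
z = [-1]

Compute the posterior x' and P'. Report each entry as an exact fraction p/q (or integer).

x̄ = F·x = [-4, 4]
P̄ = F·P·Fᵀ + Q = [4 -3; -3 6]
y = z − H·x̄ = [-5]
S = H·P̄·Hᵀ + R = [28]
K = P̄·Hᵀ·S⁻¹ = [-3/14; -3/28]
x' = x̄ + K·y = [-41/14, 127/28]
P' = (I − K·H)·P̄ = [19/7 -51/14; -51/14 159/28]

x' = [-41/14, 127/28]
P' = [19/7 -51/14; -51/14 159/28]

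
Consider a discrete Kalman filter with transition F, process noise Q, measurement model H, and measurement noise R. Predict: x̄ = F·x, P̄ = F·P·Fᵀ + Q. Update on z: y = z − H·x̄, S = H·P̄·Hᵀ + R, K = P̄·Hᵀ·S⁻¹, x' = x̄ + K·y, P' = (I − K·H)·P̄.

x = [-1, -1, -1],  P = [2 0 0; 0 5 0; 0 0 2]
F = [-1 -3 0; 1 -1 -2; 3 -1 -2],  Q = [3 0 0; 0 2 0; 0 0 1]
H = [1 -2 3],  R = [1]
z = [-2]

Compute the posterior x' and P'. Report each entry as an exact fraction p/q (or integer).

x̄ = F·x = [4, 2, 0]
P̄ = F·P·Fᵀ + Q = [50 13 9; 13 17 19; 9 19 32]
y = z − H·x̄ = [-2]
S = H·P̄·Hᵀ + R = [181]
K = P̄·Hᵀ·S⁻¹ = [51/181; 36/181; 67/181]
x' = x̄ + K·y = [622/181, 290/181, -134/181]
P' = (I − K·H)·P̄ = [6449/181 517/181 -1788/181; 517/181 1781/181 1027/181; -1788/181 1027/181 1303/181]

x' = [622/181, 290/181, -134/181]
P' = [6449/181 517/181 -1788/181; 517/181 1781/181 1027/181; -1788/181 1027/181 1303/181]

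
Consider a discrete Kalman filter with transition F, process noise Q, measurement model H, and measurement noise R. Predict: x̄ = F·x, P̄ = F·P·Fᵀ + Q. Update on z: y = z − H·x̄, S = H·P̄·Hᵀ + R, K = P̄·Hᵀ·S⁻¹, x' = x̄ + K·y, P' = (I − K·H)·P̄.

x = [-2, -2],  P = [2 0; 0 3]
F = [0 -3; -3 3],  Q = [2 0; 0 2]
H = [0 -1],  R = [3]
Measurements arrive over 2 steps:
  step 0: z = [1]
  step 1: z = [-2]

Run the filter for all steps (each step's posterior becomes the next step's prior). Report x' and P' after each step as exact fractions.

step 0: x̄ = F·x = [6, 0]
step 0: P̄ = F·P·Fᵀ + Q = [29 -27; -27 47]
step 0: y = z − H·x̄ = [1]
step 0: S = H·P̄·Hᵀ + R = [50]
step 0: K = P̄·Hᵀ·S⁻¹ = [27/50; -47/50]
step 0: x' = x̄ + K·y = [327/50, -47/50]
step 0: P' = (I − K·H)·P̄ = [721/50 -81/50; -81/50 141/50]
step 1: x̄ = F·x = [141/50, -561/25]
step 1: P̄ = F·P·Fᵀ + Q = [1369/50 -999/25; -999/25 4658/25]
step 1: y = z − H·x̄ = [-611/25]
step 1: S = H·P̄·Hᵀ + R = [4733/25]
step 1: K = P̄·Hᵀ·S⁻¹ = [999/4733; -4658/4733]
step 1: x' = x̄ + K·y = [-22137/9466, 7633/4733]
step 1: P' = (I − K·H)·P̄ = [179339/9466 -2997/4733; -2997/4733 13974/4733]

step 0: x' = [327/50, -47/50], P' = [721/50 -81/50; -81/50 141/50]
step 1: x' = [-22137/9466, 7633/4733], P' = [179339/9466 -2997/4733; -2997/4733 13974/4733]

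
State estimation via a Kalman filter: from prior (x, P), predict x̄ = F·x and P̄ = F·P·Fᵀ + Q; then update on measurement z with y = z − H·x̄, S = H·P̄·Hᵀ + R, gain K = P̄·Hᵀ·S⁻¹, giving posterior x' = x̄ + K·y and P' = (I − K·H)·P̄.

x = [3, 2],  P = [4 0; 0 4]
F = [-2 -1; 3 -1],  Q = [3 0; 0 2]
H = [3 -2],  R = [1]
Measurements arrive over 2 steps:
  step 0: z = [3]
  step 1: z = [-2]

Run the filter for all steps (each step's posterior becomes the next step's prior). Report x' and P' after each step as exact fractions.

step 0: x̄ = F·x = [-8, 7]
step 0: P̄ = F·P·Fᵀ + Q = [23 -20; -20 42]
step 0: y = z − H·x̄ = [41]
step 0: S = H·P̄·Hᵀ + R = [616]
step 0: K = P̄·Hᵀ·S⁻¹ = [109/616; -18/77]
step 0: x' = x̄ + K·y = [-459/616, -199/77]
step 0: P' = (I − K·H)·P̄ = [2287/616 422/77; 422/77 642/77]
step 1: x̄ = F·x = [1255/308, 215/616]
step 1: P̄ = F·P·Fᵀ + Q = [7409/154 -5981/308; -5981/308 6695/616]
step 1: y = z − H·x̄ = [-2083/154]
step 1: S = H·P̄·Hᵀ + R = [54708/77]
step 1: K = P̄·Hᵀ·S⁻¹ = [3526/13677; -127/1128]
step 1: x' = x̄ + K·y = [32147/54708, 4223/2256]
step 1: P' = (I − K·H)·P̄ = [24305/27354 679/564; 679/564 4201/2256]

step 0: x' = [-459/616, -199/77], P' = [2287/616 422/77; 422/77 642/77]
step 1: x' = [32147/54708, 4223/2256], P' = [24305/27354 679/564; 679/564 4201/2256]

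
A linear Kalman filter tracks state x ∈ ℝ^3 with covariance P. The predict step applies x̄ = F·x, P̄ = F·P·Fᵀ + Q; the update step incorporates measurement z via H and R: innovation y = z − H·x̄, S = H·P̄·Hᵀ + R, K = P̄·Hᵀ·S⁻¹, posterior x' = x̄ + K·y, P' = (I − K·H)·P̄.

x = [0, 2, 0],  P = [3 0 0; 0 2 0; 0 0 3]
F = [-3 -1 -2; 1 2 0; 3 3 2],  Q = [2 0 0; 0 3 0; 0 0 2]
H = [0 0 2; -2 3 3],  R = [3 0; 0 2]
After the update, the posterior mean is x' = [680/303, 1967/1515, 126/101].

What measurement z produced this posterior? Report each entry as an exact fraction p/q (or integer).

z = [3, 3]

x̄ = F·x = [-2, 4, 6]
P̄ = F·P·Fᵀ + Q = [43 -13 -45; -13 14 21; -45 21 59]
S = H·P̄·Hᵀ + R = [239 660; 660 1905]
K = P̄·Hᵀ·S⁻¹ = [10/1313 -548/3939; -430/1313 3589/19695; 466/1313 66/1313]
x' − x̄ = [1286/303, -4093/1515, -480/101] = K·y
y = (KᵀK)⁻¹·Kᵀ·(x' − x̄) = [-9, -31]
z = y + H·x̄ = [-9, -31] + [12, 34] = [3, 3]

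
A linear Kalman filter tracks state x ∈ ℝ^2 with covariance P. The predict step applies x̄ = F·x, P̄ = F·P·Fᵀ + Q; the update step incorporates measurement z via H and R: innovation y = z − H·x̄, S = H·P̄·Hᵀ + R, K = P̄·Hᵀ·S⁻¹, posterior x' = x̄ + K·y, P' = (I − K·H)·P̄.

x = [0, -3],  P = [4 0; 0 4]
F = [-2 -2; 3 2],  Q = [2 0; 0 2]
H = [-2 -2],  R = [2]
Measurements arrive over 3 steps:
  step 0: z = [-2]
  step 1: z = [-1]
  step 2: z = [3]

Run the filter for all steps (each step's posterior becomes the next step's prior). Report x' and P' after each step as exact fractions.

step 0: x̄ = F·x = [6, -6]
step 0: P̄ = F·P·Fᵀ + Q = [34 -40; -40 54]
step 0: y = z − H·x̄ = [-2]
step 0: S = H·P̄·Hᵀ + R = [34]
step 0: K = P̄·Hᵀ·S⁻¹ = [6/17; -14/17]
step 0: x' = x̄ + K·y = [90/17, -74/17]
step 0: P' = (I − K·H)·P̄ = [506/17 -512/17; -512/17 526/17]
step 1: x̄ = F·x = [-32/17, 122/17]
step 1: P̄ = F·P·Fᵀ + Q = [66/17 -20/17; -20/17 548/17]
step 1: y = z − H·x̄ = [163/17]
step 1: S = H·P̄·Hᵀ + R = [2330/17]
step 1: K = P̄·Hᵀ·S⁻¹ = [-46/1165; -528/1165]
step 1: x' = x̄ + K·y = [-2634/1165, 3298/1165]
step 1: P' = (I − K·H)·P̄ = [4274/1165 -4228/1165; -4228/1165 4756/1165]
step 2: x̄ = F·x = [-1328/1165, -1306/1165]
step 2: P̄ = F·P·Fᵀ + Q = [4626/1165 -2388/1165; -2388/1165 9084/1165]
step 2: y = z − H·x̄ = [-1773/1165]
step 2: S = H·P̄·Hᵀ + R = [38066/1165]
step 2: K = P̄·Hᵀ·S⁻¹ = [-2238/19033; -6696/19033]
step 2: x' = x̄ + K·y = [-18290/19033, -11146/19033]
step 2: P' = (I − K·H)·P̄ = [66978/19033 -64740/19033; -64740/19033 71436/19033]

step 0: x' = [90/17, -74/17], P' = [506/17 -512/17; -512/17 526/17]
step 1: x' = [-2634/1165, 3298/1165], P' = [4274/1165 -4228/1165; -4228/1165 4756/1165]
step 2: x' = [-18290/19033, -11146/19033], P' = [66978/19033 -64740/19033; -64740/19033 71436/19033]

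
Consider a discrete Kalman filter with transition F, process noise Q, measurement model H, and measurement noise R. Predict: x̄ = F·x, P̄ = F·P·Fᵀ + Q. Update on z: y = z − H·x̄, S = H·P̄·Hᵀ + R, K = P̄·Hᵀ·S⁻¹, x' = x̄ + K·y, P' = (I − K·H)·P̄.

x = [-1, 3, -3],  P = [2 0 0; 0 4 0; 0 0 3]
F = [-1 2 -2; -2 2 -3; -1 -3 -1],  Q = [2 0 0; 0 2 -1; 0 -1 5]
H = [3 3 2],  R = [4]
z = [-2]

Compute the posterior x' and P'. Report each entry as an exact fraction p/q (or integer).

x' = [2317/1301, 1699/1301, -7161/1301]
P' = [9948/1301 5116/1301 -22240/1301; 5116/1301 6952/1301 -17604/1301; -22240/1301 -17604/1301 59782/1301]

x̄ = F·x = [13, 17, -5]
P̄ = F·P·Fᵀ + Q = [32 38 -16; 38 53 -12; -16 -12 46]
y = z − H·x̄ = [-82]
S = H·P̄·Hᵀ + R = [1301]
K = P̄·Hᵀ·S⁻¹ = [178/1301; 249/1301; 8/1301]
x' = x̄ + K·y = [2317/1301, 1699/1301, -7161/1301]
P' = (I − K·H)·P̄ = [9948/1301 5116/1301 -22240/1301; 5116/1301 6952/1301 -17604/1301; -22240/1301 -17604/1301 59782/1301]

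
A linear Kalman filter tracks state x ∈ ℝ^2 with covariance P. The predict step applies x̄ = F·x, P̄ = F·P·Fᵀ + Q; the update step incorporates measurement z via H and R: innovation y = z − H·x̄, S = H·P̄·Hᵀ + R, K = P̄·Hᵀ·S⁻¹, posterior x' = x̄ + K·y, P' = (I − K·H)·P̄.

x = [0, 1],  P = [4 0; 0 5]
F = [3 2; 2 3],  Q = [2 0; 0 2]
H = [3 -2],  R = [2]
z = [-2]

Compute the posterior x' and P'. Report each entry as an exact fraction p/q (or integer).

x̄ = F·x = [2, 3]
P̄ = F·P·Fᵀ + Q = [58 54; 54 63]
y = z − H·x̄ = [-2]
S = H·P̄·Hᵀ + R = [128]
K = P̄·Hᵀ·S⁻¹ = [33/64; 9/32]
x' = x̄ + K·y = [31/32, 39/16]
P' = (I − K·H)·P̄ = [767/32 567/16; 567/16 423/8]

x' = [31/32, 39/16]
P' = [767/32 567/16; 567/16 423/8]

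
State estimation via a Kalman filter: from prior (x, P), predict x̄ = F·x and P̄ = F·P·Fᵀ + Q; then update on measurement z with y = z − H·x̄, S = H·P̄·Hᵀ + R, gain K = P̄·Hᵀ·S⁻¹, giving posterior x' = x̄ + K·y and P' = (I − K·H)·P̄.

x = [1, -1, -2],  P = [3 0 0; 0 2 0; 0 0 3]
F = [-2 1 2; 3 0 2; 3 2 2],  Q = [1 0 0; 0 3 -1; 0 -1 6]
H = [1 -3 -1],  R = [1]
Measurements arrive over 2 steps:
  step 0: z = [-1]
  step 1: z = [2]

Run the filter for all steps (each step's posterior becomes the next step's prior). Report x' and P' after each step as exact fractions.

step 0: x' = [-7, -1, -3], P' = [17420/727 3628/727 6489/727; 3628/727 1634/727 -1104/727; 6489/727 -1104/727 9970/727]
step 1: x' = [1704468/994889, -83885/994889, -50376/994889], P' = [41831732/994889 14420544/994889 -1475637/994889; 14420544/994889 28828587/4974445 -2643755/994889; -1475637/994889 -2643755/994889 6706075/994889]

step 0: x̄ = F·x = [-7, -1, -3]
step 0: P̄ = F·P·Fᵀ + Q = [27 -6 -2; -6 42 38; -2 38 53]
step 0: y = z − H·x̄ = [0]
step 0: S = H·P̄·Hᵀ + R = [727]
step 0: K = P̄·Hᵀ·S⁻¹ = [47/727; -170/727; -169/727]
step 0: x' = x̄ + K·y = [-7, -1, -3]
step 0: P' = (I − K·H)·P̄ = [17420/727 3628/727 6489/727; 3628/727 1634/727 -1104/727; 6489/727 -1104/727 9970/727]
step 1: x̄ = F·x = [7, -27, -29]
step 1: P̄ = F·P·Fᵀ + Q = [41081/727 -42986/727 -58646/727; -42986/727 276709/727 291153/727; -58646/727 291153/727 320130/727]
step 1: y = z − H·x̄ = [-115]
step 1: S = H·P̄·Hᵀ + R = [4974445/727]
step 1: K = P̄·Hᵀ·S⁻¹ = [45737/994889; -1164266/4974445; -250447/994889]
step 1: x' = x̄ + K·y = [1704468/994889, -83885/994889, -50376/994889]
step 1: P' = (I − K·H)·P̄ = [41831732/994889 14420544/994889 -1475637/994889; 14420544/994889 28828587/4974445 -2643755/994889; -1475637/994889 -2643755/994889 6706075/994889]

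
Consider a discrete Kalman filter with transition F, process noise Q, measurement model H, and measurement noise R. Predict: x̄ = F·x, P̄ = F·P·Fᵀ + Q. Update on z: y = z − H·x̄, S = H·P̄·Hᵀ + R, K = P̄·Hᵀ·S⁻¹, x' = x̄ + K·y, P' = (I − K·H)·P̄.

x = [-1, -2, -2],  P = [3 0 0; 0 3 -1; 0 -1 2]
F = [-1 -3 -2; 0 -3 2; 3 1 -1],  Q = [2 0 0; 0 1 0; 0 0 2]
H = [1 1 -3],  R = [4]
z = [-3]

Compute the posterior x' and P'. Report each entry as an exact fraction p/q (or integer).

x̄ = F·x = [11, 2, -3]
P̄ = F·P·Fᵀ + Q = [28 19 -15; 19 48 -18; -15 -18 36]
y = z − H·x̄ = [-25]
S = H·P̄·Hᵀ + R = [640]
K = P̄·Hᵀ·S⁻¹ = [23/160; 121/640; -141/640]
x' = x̄ + K·y = [237/32, -349/128, 321/128]
P' = (I − K·H)·P̄ = [591/40 257/160 843/160; 257/160 16079/640 5541/640; 843/160 5541/640 3159/640]

x' = [237/32, -349/128, 321/128]
P' = [591/40 257/160 843/160; 257/160 16079/640 5541/640; 843/160 5541/640 3159/640]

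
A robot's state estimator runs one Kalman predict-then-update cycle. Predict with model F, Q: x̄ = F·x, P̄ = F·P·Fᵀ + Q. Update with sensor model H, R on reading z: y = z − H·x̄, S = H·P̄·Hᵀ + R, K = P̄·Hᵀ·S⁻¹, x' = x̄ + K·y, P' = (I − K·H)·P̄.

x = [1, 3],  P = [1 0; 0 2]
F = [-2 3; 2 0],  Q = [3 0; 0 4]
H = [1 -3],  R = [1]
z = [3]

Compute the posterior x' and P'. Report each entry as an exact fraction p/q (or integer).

x' = [464/61, 94/61]
P' = [1681/122 274/61; 274/61 96/61]

x̄ = F·x = [7, 2]
P̄ = F·P·Fᵀ + Q = [25 -4; -4 8]
y = z − H·x̄ = [2]
S = H·P̄·Hᵀ + R = [122]
K = P̄·Hᵀ·S⁻¹ = [37/122; -14/61]
x' = x̄ + K·y = [464/61, 94/61]
P' = (I − K·H)·P̄ = [1681/122 274/61; 274/61 96/61]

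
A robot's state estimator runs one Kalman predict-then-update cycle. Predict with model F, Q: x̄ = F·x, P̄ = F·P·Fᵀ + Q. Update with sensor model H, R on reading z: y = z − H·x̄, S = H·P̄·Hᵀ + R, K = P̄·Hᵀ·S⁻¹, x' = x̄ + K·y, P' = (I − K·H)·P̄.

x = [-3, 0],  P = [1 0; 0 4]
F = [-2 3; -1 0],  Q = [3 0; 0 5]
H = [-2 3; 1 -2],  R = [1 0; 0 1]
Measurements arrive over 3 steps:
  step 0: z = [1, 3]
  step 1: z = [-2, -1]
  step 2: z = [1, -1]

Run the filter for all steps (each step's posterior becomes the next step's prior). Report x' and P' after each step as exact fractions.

step 0: x' = [-475/172, -161/86], P' = [1115/172 339/86; 339/86 319/129]
step 1: x' = [9802/5583, 4411/5583], P' = [10831/3722 9962/5583; 9962/5583 6535/5583]
step 2: x' = [-505521/538627, -335881/1615881], P' = [1443484/538627 881418/538627; 881418/538627 579241/538627]

step 0: x̄ = F·x = [6, 3]
step 0: P̄ = F·P·Fᵀ + Q = [43 2; 2 6]
step 0: y = z − H·x̄ = [4, 3]
step 0: S = H·P̄·Hᵀ + R = [203 -108; -108 60]
step 0: K = P̄·Hᵀ·S⁻¹ = [-49/43 -241/172; -20/43 -259/258]
step 0: x' = x̄ + K·y = [-475/172, -161/86]
step 0: P' = (I − K·H)·P̄ = [1115/172 339/86; 339/86 319/129]
step 1: x̄ = F·x = [-4/43, 475/172]
step 1: P̄ = F·P·Fᵀ + Q = [167/43 49/43; 49/43 1975/172]
step 1: y = z − H·x̄ = [-1801/172, 397/86]
step 1: S = H·P̄·Hᵀ + R = [18267/172 -5907/86; -5907/86 1989/43]
step 1: K = P̄·Hᵀ·S⁻¹ = [-869/1861 -7355/11166; -319/5583 -1036/1861]
step 1: x' = x̄ + K·y = [9802/5583, 4411/5583]
step 1: P' = (I − K·H)·P̄ = [10831/3722 9962/5583; 9962/5583 6535/5583]
step 2: x̄ = F·x = [-6371/5583, -9802/5583]
step 2: P̄ = F·P·Fᵀ + Q = [7002/1861 869/1861; 869/1861 29441/3722]
step 2: y = z − H·x̄ = [22247/5583, -6272/1861]
step 2: S = H·P̄·Hᵀ + R = [303851/3722 -96244/1861; -96244/1861 64269/1861]
step 2: K = P̄·Hᵀ·S⁻¹ = [-242714/538627 -319352/538627; -25113/538627 -277064/538627]
step 2: x' = x̄ + K·y = [-505521/538627, -335881/1615881]
step 2: P' = (I − K·H)·P̄ = [1443484/538627 881418/538627; 881418/538627 579241/538627]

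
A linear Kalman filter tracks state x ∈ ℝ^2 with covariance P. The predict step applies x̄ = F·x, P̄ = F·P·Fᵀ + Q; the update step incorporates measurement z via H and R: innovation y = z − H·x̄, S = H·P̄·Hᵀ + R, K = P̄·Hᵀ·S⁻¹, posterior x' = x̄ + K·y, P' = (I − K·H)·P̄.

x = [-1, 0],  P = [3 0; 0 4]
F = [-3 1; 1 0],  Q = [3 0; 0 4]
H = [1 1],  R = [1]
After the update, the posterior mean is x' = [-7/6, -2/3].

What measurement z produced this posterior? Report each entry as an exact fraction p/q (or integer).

z = [-2]

x̄ = F·x = [3, -1]
P̄ = F·P·Fᵀ + Q = [34 -9; -9 7]
S = H·P̄·Hᵀ + R = [24]
K = P̄·Hᵀ·S⁻¹ = [25/24; -1/12]
x' − x̄ = [-25/6, 1/3] = K·y
y = (KᵀK)⁻¹·Kᵀ·(x' − x̄) = [-4]
z = y + H·x̄ = [-4] + [2] = [-2]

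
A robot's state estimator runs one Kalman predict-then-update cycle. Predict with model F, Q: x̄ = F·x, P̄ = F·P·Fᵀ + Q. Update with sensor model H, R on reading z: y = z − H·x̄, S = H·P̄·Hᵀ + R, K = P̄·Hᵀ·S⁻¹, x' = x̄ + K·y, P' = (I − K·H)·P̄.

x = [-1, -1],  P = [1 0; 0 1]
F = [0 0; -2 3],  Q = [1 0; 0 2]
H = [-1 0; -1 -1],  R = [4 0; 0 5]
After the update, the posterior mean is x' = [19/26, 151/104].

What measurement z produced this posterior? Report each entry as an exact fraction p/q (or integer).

x̄ = F·x = [0, -1]
P̄ = F·P·Fᵀ + Q = [1 0; 0 15]
S = H·P̄·Hᵀ + R = [5 1; 1 21]
K = P̄·Hᵀ·S⁻¹ = [-5/26 -1/26; 15/104 -75/104]
x' − x̄ = [19/26, 255/104] = K·y
y = (KᵀK)⁻¹·Kᵀ·(x' − x̄) = [-3, -4]
z = y + H·x̄ = [-3, -4] + [0, 1] = [-3, -3]

z = [-3, -3]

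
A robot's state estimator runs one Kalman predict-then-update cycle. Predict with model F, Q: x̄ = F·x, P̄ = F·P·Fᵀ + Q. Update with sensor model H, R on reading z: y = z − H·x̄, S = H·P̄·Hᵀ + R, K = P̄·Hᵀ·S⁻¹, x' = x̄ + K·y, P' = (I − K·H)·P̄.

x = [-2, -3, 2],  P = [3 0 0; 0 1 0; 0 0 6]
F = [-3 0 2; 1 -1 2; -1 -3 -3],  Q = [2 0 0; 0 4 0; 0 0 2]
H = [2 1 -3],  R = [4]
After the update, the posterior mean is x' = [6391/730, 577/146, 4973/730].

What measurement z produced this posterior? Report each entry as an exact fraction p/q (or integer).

x̄ = F·x = [10, 5, 5]
P̄ = F·P·Fᵀ + Q = [53 15 -27; 15 32 -36; -27 -36 68]
S = H·P̄·Hᵀ + R = [1460]
K = P̄·Hᵀ·S⁻¹ = [101/730; 17/146; -147/730]
x' − x̄ = [-909/730, -153/146, 1323/730] = K·y
y = (KᵀK)⁻¹·Kᵀ·(x' − x̄) = [-9]
z = y + H·x̄ = [-9] + [10] = [1]

z = [1]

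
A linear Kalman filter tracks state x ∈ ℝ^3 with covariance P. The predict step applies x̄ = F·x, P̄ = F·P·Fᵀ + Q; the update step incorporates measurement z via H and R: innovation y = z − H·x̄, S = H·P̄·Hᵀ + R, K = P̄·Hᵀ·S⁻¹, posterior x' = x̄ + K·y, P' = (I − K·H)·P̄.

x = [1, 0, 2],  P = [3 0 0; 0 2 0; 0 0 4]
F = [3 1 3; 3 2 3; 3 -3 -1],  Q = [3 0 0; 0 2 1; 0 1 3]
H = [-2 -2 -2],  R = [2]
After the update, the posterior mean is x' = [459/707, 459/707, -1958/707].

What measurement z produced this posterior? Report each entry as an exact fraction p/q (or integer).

z = [3]

x̄ = F·x = [9, 9, 1]
P̄ = F·P·Fᵀ + Q = [68 67 9; 67 73 4; 9 4 52]
S = H·P̄·Hᵀ + R = [1414]
K = P̄·Hᵀ·S⁻¹ = [-144/707; -144/707; -65/707]
x' − x̄ = [-5904/707, -5904/707, -2665/707] = K·y
y = (KᵀK)⁻¹·Kᵀ·(x' − x̄) = [41]
z = y + H·x̄ = [41] + [-38] = [3]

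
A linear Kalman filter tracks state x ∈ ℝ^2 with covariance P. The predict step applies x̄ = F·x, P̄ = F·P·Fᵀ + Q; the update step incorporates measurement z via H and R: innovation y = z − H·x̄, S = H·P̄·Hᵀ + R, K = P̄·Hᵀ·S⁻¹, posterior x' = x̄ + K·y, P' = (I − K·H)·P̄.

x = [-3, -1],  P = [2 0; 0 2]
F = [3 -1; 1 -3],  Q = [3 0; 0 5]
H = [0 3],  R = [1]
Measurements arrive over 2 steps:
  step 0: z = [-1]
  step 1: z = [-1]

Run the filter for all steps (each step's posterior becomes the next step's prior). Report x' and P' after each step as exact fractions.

step 0: x̄ = F·x = [-8, 0]
step 0: P̄ = F·P·Fᵀ + Q = [23 12; 12 25]
step 0: y = z − H·x̄ = [-1]
step 0: S = H·P̄·Hᵀ + R = [226]
step 0: K = P̄·Hᵀ·S⁻¹ = [18/113; 75/226]
step 0: x' = x̄ + K·y = [-922/113, -75/226]
step 0: P' = (I − K·H)·P̄ = [1951/113 6/113; 6/113 25/226]
step 1: x̄ = F·x = [-5457/226, -1619/226]
step 1: P̄ = F·P·Fᵀ + Q = [35749/226 11661/226; 11661/226 5185/226]
step 1: y = z − H·x̄ = [4631/226]
step 1: S = H·P̄·Hᵀ + R = [46891/226]
step 1: K = P̄·Hᵀ·S⁻¹ = [2691/3607; 15555/46891]
step 1: x' = x̄ + K·y = [-31953/3607, -17174/46891]
step 1: P' = (I − K·H)·P̄ = [154015/3607 897/3607; 897/3607 5185/46891]

step 0: x' = [-922/113, -75/226], P' = [1951/113 6/113; 6/113 25/226]
step 1: x' = [-31953/3607, -17174/46891], P' = [154015/3607 897/3607; 897/3607 5185/46891]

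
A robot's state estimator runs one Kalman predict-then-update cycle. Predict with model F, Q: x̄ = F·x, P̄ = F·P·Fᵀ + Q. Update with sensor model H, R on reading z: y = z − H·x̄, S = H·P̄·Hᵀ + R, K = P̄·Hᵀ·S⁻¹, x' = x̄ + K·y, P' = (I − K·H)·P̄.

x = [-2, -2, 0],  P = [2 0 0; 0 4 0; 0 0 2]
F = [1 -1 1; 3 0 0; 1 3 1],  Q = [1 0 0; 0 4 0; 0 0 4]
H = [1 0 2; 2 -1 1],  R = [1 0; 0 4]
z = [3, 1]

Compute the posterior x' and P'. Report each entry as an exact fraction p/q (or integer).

x̄ = F·x = [0, -6, -8]
P̄ = F·P·Fᵀ + Q = [9 6 -8; 6 22 6; -8 6 44]
y = z − H·x̄ = [19, 3]
S = H·P̄·Hᵀ + R = [154 48; 48 38]
K = P̄·Hᵀ·S⁻¹ = [-229/1774 238/887; 219/887 -370/887; 496/887 -113/887]
x' = x̄ + K·y = [-2923/1774, -2271/887, 1989/887]
P' = (I − K·H)·P̄ = [12459/1774 8335/887 -3172/887; 8335/887 14092/887 -4058/887; -3172/887 -4058/887 1834/887]

x' = [-2923/1774, -2271/887, 1989/887]
P' = [12459/1774 8335/887 -3172/887; 8335/887 14092/887 -4058/887; -3172/887 -4058/887 1834/887]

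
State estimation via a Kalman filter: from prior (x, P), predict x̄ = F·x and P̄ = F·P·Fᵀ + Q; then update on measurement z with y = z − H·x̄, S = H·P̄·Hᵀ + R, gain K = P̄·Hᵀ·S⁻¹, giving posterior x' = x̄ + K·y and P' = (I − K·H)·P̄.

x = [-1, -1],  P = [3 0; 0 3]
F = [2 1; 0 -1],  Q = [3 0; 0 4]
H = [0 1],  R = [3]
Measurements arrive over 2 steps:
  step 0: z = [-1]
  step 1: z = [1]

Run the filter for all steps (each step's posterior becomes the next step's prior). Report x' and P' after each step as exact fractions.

step 0: x' = [-12/5, -2/5], P' = [171/10 -9/10; -9/10 21/10]
step 1: x' = [-475/91, 73/91], P' = [6360/91 -9/91; -9/91 183/91]

step 0: x̄ = F·x = [-3, 1]
step 0: P̄ = F·P·Fᵀ + Q = [18 -3; -3 7]
step 0: y = z − H·x̄ = [-2]
step 0: S = H·P̄·Hᵀ + R = [10]
step 0: K = P̄·Hᵀ·S⁻¹ = [-3/10; 7/10]
step 0: x' = x̄ + K·y = [-12/5, -2/5]
step 0: P' = (I − K·H)·P̄ = [171/10 -9/10; -9/10 21/10]
step 1: x̄ = F·x = [-26/5, 2/5]
step 1: P̄ = F·P·Fᵀ + Q = [699/10 -3/10; -3/10 61/10]
step 1: y = z − H·x̄ = [3/5]
step 1: S = H·P̄·Hᵀ + R = [91/10]
step 1: K = P̄·Hᵀ·S⁻¹ = [-3/91; 61/91]
step 1: x' = x̄ + K·y = [-475/91, 73/91]
step 1: P' = (I − K·H)·P̄ = [6360/91 -9/91; -9/91 183/91]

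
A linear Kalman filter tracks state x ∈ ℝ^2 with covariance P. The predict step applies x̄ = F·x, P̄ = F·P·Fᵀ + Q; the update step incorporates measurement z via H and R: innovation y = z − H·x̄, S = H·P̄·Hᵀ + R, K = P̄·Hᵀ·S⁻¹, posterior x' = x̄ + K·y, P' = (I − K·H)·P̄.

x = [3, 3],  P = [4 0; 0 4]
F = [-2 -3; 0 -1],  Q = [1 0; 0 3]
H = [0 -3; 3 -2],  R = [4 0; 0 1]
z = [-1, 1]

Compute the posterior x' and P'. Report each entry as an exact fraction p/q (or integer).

x' = [4755/9949, 2663/9949]
P' = [5887/19898 2748/9949; 2748/9949 4100/9949]

x̄ = F·x = [-15, -3]
P̄ = F·P·Fᵀ + Q = [53 12; 12 7]
y = z − H·x̄ = [-10, 40]
S = H·P̄·Hᵀ + R = [67 -66; -66 362]
K = P̄·Hᵀ·S⁻¹ = [-2061/9949 6669/19898; -3075/9949 44/9949]
x' = x̄ + K·y = [4755/9949, 2663/9949]
P' = (I − K·H)·P̄ = [5887/19898 2748/9949; 2748/9949 4100/9949]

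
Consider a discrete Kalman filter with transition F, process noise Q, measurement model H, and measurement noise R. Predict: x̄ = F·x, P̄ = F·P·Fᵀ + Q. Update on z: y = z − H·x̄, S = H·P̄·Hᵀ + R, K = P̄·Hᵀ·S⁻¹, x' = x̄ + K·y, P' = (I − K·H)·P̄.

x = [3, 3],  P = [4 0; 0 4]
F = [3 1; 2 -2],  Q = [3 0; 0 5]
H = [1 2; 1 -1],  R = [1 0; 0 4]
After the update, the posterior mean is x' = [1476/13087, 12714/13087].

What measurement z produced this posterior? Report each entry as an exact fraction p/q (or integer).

x̄ = F·x = [12, 0]
P̄ = F·P·Fᵀ + Q = [43 16; 16 37]
S = H·P̄·Hᵀ + R = [256 -15; -15 52]
K = P̄·Hᵀ·S⁻¹ = [4305/13087 8037/13087; 4365/13087 -4026/13087]
x' − x̄ = [-155568/13087, 12714/13087] = K·y
y = (KᵀK)⁻¹·Kᵀ·(x' − x̄) = [-10, -14]
z = y + H·x̄ = [-10, -14] + [12, 12] = [2, -2]

z = [2, -2]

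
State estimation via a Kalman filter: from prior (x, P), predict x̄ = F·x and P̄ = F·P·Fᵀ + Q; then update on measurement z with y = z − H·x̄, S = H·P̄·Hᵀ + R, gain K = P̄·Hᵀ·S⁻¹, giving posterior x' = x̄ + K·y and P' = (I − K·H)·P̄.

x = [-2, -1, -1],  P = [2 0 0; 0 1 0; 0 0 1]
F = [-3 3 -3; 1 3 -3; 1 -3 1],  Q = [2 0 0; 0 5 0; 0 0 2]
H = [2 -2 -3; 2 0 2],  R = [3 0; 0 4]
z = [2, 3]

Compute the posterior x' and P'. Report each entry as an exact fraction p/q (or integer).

x̄ = F·x = [6, -2, 0]
P̄ = F·P·Fᵀ + Q = [38 12 -18; 12 25 -10; -18 -10 14]
y = z − H·x̄ = [-14, -9]
S = H·P̄·Hᵀ + R = [381 96; 96 68]
K = P̄·Hᵀ·S⁻¹ = [842/4173 422/1391; -28/4173 95/1391; -794/4173 210/1391]
x' = x̄ + K·y = [1856/4173, -10519/4173, 5446/4173]
P' = (I − K·H)·P̄ = [18682/4173 41644/4173 -16150/4173; 41644/4173 103297/4173 -41074/4173; -16150/4173 -41074/4173 17410/4173]

x' = [1856/4173, -10519/4173, 5446/4173]
P' = [18682/4173 41644/4173 -16150/4173; 41644/4173 103297/4173 -41074/4173; -16150/4173 -41074/4173 17410/4173]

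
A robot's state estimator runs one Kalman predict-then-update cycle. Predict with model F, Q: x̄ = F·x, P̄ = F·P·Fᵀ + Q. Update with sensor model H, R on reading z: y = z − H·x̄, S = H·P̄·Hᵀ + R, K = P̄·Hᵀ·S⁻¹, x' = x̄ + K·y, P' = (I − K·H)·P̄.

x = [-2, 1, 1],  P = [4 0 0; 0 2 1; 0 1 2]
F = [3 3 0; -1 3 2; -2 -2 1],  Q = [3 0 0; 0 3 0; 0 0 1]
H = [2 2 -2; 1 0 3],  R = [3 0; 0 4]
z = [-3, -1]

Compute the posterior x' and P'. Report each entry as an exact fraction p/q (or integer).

x̄ = F·x = [-3, 7, 3]
P̄ = F·P·Fᵀ + Q = [57 12 -33; 12 45 -1; -33 -1 23]
y = z − H·x̄ = [-5, -7]
S = H·P̄·Hᵀ + R = [871 -138; -138 70]
K = P̄·Hᵀ·S⁻¹ = [4242/20963 -4215/20963; 4681/20963 23847/41926; -1506/20963 7812/20963]
x' = x̄ + K·y = [-54594/20963, 79743/41926, 15735/20963]
P' = (I − K·H)·P̄ = [152493/20963 -202581/20963 -56451/20963; -202581/20963 586055/41926 83425/20963; -56451/20963 83425/20963 29233/20963]

x' = [-54594/20963, 79743/41926, 15735/20963]
P' = [152493/20963 -202581/20963 -56451/20963; -202581/20963 586055/41926 83425/20963; -56451/20963 83425/20963 29233/20963]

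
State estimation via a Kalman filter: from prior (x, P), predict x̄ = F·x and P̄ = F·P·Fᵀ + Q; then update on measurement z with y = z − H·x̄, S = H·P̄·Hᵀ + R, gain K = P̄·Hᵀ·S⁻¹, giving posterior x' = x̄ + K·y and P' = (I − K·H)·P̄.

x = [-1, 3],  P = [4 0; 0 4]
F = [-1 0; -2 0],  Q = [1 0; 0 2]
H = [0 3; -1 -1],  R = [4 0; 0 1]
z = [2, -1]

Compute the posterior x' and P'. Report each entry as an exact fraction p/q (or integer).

x̄ = F·x = [1, 2]
P̄ = F·P·Fᵀ + Q = [5 8; 8 18]
y = z − H·x̄ = [-4, 2]
S = H·P̄·Hᵀ + R = [166 -78; -78 40]
K = P̄·Hᵀ·S⁻¹ = [-27/278 -143/278; 33/139 -26/139]
x' = x̄ + K·y = [50/139, 94/139]
P' = (I − K·H)·P̄ = [179/278 -18/139; -18/139 44/139]

x' = [50/139, 94/139]
P' = [179/278 -18/139; -18/139 44/139]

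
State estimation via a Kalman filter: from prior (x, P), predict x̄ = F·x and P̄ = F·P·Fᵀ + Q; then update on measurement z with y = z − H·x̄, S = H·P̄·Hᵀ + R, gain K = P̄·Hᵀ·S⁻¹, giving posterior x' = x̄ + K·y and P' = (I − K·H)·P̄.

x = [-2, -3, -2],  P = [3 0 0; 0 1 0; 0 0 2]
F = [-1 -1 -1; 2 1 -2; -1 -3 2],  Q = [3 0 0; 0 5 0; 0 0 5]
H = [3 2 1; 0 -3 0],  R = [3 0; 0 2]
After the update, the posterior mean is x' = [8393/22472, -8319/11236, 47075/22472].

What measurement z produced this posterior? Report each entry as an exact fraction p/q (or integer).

z = [1, 2]

x̄ = F·x = [7, -3, 7]
P̄ = F·P·Fᵀ + Q = [9 -3 2; -3 26 -17; 2 -17 25]
S = H·P̄·Hᵀ + R = [121 -78; -78 236]
K = P̄·Hᵀ·S⁻¹ = [3065/11236 2883/22472; 13/5618 -3705/11236; 1635/11236 5937/22472]
x' − x̄ = [-148911/22472, 25389/11236, -110229/22472] = K·y
y = (KᵀK)⁻¹·Kᵀ·(x' − x̄) = [-21, -7]
z = y + H·x̄ = [-21, -7] + [22, 9] = [1, 2]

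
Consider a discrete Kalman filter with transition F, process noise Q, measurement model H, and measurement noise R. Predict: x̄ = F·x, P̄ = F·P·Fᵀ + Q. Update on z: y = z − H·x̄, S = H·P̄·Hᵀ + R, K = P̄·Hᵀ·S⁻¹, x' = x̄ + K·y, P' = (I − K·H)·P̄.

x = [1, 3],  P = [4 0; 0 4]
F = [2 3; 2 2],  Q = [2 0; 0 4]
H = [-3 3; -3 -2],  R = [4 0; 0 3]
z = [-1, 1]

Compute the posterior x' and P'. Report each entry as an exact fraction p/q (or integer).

x̄ = F·x = [11, 8]
P̄ = F·P·Fᵀ + Q = [54 40; 40 36]
y = z − H·x̄ = [8, 50]
S = H·P̄·Hᵀ + R = [94 150; 150 1113]
K = P̄·Hᵀ·S⁻¹ = [-1741/13687 -8224/41061; 2574/13687 -2708/13687]
x' = x̄ + K·y = [-1313/41061, -5312/13687]
P' = (I − K·H)·P̄ = [7720/41061 252/13687; 252/13687 3684/13687]

x' = [-1313/41061, -5312/13687]
P' = [7720/41061 252/13687; 252/13687 3684/13687]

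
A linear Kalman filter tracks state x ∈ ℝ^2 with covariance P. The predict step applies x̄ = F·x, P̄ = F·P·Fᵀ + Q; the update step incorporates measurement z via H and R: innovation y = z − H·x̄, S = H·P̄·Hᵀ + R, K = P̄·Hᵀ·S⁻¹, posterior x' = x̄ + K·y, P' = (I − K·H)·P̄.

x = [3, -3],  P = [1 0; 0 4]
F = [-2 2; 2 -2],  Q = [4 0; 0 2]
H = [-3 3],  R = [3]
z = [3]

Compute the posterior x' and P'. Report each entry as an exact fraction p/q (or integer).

x' = [-72/259, 30/37]
P' = [408/259 52/37; 52/37 58/37]

x̄ = F·x = [-12, 12]
P̄ = F·P·Fᵀ + Q = [24 -20; -20 22]
y = z − H·x̄ = [-69]
S = H·P̄·Hᵀ + R = [777]
K = P̄·Hᵀ·S⁻¹ = [-44/259; 6/37]
x' = x̄ + K·y = [-72/259, 30/37]
P' = (I − K·H)·P̄ = [408/259 52/37; 52/37 58/37]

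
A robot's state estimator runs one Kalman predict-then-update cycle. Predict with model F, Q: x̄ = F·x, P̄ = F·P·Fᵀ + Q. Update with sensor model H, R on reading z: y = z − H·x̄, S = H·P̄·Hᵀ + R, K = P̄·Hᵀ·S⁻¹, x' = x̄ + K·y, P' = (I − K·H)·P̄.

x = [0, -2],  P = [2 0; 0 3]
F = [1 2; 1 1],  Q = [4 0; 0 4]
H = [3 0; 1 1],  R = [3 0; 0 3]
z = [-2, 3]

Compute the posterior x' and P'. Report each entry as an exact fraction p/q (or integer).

x̄ = F·x = [-4, -2]
P̄ = F·P·Fᵀ + Q = [18 8; 8 9]
y = z − H·x̄ = [10, 9]
S = H·P̄·Hᵀ + R = [165 78; 78 46]
K = P̄·Hᵀ·S⁻¹ = [76/251 13/251; -37/251 311/502]
x' = x̄ + K·y = [-127/251, 1055/502]
P' = (I − K·H)·P̄ = [76/251 -37/251; -37/251 1007/502]

x' = [-127/251, 1055/502]
P' = [76/251 -37/251; -37/251 1007/502]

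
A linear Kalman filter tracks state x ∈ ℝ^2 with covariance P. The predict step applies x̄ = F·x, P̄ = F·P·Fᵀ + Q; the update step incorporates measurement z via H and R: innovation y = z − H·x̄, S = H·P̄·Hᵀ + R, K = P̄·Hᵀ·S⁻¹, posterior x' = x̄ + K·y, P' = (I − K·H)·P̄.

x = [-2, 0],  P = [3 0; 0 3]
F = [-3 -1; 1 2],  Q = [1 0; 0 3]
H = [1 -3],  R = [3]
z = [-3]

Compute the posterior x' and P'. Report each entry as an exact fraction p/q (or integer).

x' = [288/143, 463/286]
P' = [1545/143 477/143; 477/143 387/286]

x̄ = F·x = [6, -2]
P̄ = F·P·Fᵀ + Q = [31 -15; -15 18]
y = z − H·x̄ = [-15]
S = H·P̄·Hᵀ + R = [286]
K = P̄·Hᵀ·S⁻¹ = [38/143; -69/286]
x' = x̄ + K·y = [288/143, 463/286]
P' = (I − K·H)·P̄ = [1545/143 477/143; 477/143 387/286]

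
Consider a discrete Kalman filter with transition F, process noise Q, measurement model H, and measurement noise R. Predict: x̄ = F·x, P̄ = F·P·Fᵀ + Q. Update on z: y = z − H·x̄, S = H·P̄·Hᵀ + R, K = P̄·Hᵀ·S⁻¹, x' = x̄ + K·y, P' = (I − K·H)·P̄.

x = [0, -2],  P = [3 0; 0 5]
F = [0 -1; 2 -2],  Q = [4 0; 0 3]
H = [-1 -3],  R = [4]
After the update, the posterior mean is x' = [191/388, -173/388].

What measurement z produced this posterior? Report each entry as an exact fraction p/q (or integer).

z = [1]

x̄ = F·x = [2, 4]
P̄ = F·P·Fᵀ + Q = [9 10; 10 35]
S = H·P̄·Hᵀ + R = [388]
K = P̄·Hᵀ·S⁻¹ = [-39/388; -115/388]
x' − x̄ = [-585/388, -1725/388] = K·y
y = (KᵀK)⁻¹·Kᵀ·(x' − x̄) = [15]
z = y + H·x̄ = [15] + [-14] = [1]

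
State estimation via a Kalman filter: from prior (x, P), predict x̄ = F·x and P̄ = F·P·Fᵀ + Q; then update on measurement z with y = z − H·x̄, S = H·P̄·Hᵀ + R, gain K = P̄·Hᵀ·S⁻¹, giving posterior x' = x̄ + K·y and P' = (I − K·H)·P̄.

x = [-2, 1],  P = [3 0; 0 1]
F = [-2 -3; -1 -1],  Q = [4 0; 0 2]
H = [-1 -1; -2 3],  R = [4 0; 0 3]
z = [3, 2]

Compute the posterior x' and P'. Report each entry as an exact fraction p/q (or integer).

x̄ = F·x = [1, 1]
P̄ = F·P·Fᵀ + Q = [25 9; 9 6]
y = z − H·x̄ = [5, 1]
S = H·P̄·Hᵀ + R = [53 23; 23 49]
K = P̄·Hᵀ·S⁻¹ = [-1137/2068 -437/2068; -735/2068 345/2068]
x' = x̄ + K·y = [-2027/1034, -631/1034]
P' = (I − K·H)·P̄ = [2991/2068 1557/2068; 1557/2068 1383/2068]

x' = [-2027/1034, -631/1034]
P' = [2991/2068 1557/2068; 1557/2068 1383/2068]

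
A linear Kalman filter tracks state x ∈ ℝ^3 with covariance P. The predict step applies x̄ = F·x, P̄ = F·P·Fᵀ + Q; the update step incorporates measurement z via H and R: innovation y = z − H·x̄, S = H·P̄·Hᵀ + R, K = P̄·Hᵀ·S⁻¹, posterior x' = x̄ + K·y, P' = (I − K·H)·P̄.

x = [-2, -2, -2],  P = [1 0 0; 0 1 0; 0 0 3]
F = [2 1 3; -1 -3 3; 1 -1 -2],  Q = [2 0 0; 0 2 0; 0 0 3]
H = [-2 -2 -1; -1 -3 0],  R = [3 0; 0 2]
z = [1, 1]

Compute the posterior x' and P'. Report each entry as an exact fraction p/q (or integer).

x̄ = F·x = [-12, 2, 4]
P̄ = F·P·Fᵀ + Q = [34 22 -17; 22 39 -16; -17 -16 17]
y = z − H·x̄ = [-15, -5]
S = H·P̄·Hᵀ + R = [356 413; 413 519]
K = P̄·Hᵀ·S⁻¹ = [-1601/2839 727/2839; 2393/14195 -5706/14195; -1414/14195 2903/14195]
x' = x̄ + K·y = [-13688/2839, 4205/2839, 12695/2839]
P' = (I − K·H)·P̄ = [17131/2839 -6195/2839 -17069/2839; -6195/2839 14129/14195 26513/14195; -17069/2839 26513/14195 121906/14195]

x' = [-13688/2839, 4205/2839, 12695/2839]
P' = [17131/2839 -6195/2839 -17069/2839; -6195/2839 14129/14195 26513/14195; -17069/2839 26513/14195 121906/14195]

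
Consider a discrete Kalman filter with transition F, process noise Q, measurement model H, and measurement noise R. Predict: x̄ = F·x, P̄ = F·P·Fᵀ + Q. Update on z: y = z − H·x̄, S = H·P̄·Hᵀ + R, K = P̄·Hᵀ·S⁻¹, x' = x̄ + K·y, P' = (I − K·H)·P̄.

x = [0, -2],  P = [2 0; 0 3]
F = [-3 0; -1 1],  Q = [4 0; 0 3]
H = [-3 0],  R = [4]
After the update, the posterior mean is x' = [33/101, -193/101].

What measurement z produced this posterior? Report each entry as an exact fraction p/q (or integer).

z = [-1]

x̄ = F·x = [0, -2]
P̄ = F·P·Fᵀ + Q = [22 6; 6 8]
S = H·P̄·Hᵀ + R = [202]
K = P̄·Hᵀ·S⁻¹ = [-33/101; -9/101]
x' − x̄ = [33/101, 9/101] = K·y
y = (KᵀK)⁻¹·Kᵀ·(x' − x̄) = [-1]
z = y + H·x̄ = [-1] + [0] = [-1]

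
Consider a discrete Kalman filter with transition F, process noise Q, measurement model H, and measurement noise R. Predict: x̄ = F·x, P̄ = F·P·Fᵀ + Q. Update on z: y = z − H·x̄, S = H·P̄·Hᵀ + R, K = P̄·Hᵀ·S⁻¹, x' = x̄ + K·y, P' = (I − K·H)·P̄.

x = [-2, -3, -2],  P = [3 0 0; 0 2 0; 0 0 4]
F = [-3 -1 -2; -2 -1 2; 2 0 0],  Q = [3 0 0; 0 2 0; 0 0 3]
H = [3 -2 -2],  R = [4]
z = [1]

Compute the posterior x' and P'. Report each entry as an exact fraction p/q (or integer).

x̄ = F·x = [13, 3, -4]
P̄ = F·P·Fᵀ + Q = [48 4 -18; 4 32 -12; -18 -12 15]
y = z − H·x̄ = [-40]
S = H·P̄·Hᵀ + R = [696]
K = P̄·Hᵀ·S⁻¹ = [43/174; -7/174; -5/58]
x' = x̄ + K·y = [271/87, 401/87, -16/29]
P' = (I − K·H)·P̄ = [478/87 950/87 -92/29; 950/87 2686/87 -418/29; -92/29 -418/29 285/29]

x' = [271/87, 401/87, -16/29]
P' = [478/87 950/87 -92/29; 950/87 2686/87 -418/29; -92/29 -418/29 285/29]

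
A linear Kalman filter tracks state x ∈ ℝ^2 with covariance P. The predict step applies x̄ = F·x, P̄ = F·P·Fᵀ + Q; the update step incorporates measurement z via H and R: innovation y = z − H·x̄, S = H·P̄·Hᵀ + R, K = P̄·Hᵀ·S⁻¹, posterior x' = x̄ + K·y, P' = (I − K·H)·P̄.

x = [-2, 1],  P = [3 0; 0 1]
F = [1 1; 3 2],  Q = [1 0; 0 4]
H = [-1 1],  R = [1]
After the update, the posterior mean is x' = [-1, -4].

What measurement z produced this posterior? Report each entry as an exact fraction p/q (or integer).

z = [-3]

x̄ = F·x = [-1, -4]
P̄ = F·P·Fᵀ + Q = [5 11; 11 35]
S = H·P̄·Hᵀ + R = [19]
K = P̄·Hᵀ·S⁻¹ = [6/19; 24/19]
x' − x̄ = [0, 0] = K·y
y = (KᵀK)⁻¹·Kᵀ·(x' − x̄) = [0]
z = y + H·x̄ = [0] + [-3] = [-3]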